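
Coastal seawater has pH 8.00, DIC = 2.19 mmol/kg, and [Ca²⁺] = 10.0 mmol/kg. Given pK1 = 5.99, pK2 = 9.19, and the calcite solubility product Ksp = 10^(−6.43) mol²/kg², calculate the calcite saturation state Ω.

α₂ = 1 / (1 + [H⁺]/K2 + [H⁺]²/(K1K2)) = 1 / (1 + 10^+1.19 + 10^-0.82)
   = 1 / (1 + 15.488 + 0.15136) = 1/16.640 = 0.06010
[CO3²⁻] = α₂ × DIC = 0.06010 × 2.19 = 0.1316 mmol/kg
Ksp = 10^(−6.43) = 3.715×10^-7
Ω = [Ca²⁺][CO3²⁻]/Ksp = (10.0×10^-3)(1.316×10^-4) / 3.715×10^-7 = 3.54

Ω = 3.54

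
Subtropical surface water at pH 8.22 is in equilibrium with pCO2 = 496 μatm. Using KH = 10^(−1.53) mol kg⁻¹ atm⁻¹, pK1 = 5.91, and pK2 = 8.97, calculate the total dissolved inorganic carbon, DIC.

DIC = 3.53 mmol/kg

[CO2*] = KH · pCO2 = 10^(−1.53) × 496×10^-6 = 1.464×10^-5 mol/kg
α₀ = 1/(1 + K1/[H⁺] + K1K2/[H⁺]²) = 1/(1 + 10^+2.31 + 10^+1.56) = 0.004141
DIC = [CO2*]/α₀ = 1.464×10^-5 / 0.004141 = 3.53 mmol/kg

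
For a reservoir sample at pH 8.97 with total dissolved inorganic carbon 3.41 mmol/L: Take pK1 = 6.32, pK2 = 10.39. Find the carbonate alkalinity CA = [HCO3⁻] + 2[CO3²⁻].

CA = [HCO3⁻] + 2[CO3²⁻] = (α₁ + 2α₂)·DIC
At pH 8.97: [H⁺]/K1 = 10^-2.65 = 0.0022387, K2/[H⁺] = 10^-1.42 = 0.038019
α₁ = 1/(1 + 0.0022387 + 0.038019) = 1/1.0403 = 0.9613; α₂ = α₁·K2/[H⁺] = 0.03655
α₁ + 2α₂ = 1.0344
CA = 1.0344 × 3.41 = 3.53 mmol/L

CA = 3.53 mmol/L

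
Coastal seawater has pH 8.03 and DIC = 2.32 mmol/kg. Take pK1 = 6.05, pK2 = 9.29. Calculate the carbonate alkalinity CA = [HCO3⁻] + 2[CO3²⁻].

CA = 2.42 mmol/kg

CA = [HCO3⁻] + 2[CO3²⁻] = (α₁ + 2α₂)·DIC
At pH 8.03: [H⁺]/K1 = 10^-1.98 = 0.010471, K2/[H⁺] = 10^-1.26 = 0.054954
α₁ = 1/(1 + 0.010471 + 0.054954) = 1/1.0654 = 0.9386; α₂ = α₁·K2/[H⁺] = 0.05158
α₁ + 2α₂ = 1.0418
CA = 1.0418 × 2.32 = 2.42 mmol/kg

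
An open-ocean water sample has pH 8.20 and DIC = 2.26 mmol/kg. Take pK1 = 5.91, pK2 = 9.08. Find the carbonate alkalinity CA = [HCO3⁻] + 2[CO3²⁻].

CA = 2.51 mmol/kg

CA = [HCO3⁻] + 2[CO3²⁻] = (α₁ + 2α₂)·DIC
At pH 8.20: [H⁺]/K1 = 10^-2.29 = 0.0051286, K2/[H⁺] = 10^-0.88 = 0.13183
α₁ = 1/(1 + 0.0051286 + 0.13183) = 1/1.1370 = 0.8795; α₂ = α₁·K2/[H⁺] = 0.1159
α₁ + 2α₂ = 1.1114
CA = 1.1114 × 2.26 = 2.51 mmol/kg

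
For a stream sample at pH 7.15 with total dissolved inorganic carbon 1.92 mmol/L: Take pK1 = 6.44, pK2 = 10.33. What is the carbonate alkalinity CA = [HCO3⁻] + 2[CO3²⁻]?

CA = [HCO3⁻] + 2[CO3²⁻] = (α₁ + 2α₂)·DIC
At pH 7.15: [H⁺]/K1 = 10^-0.71 = 0.19498, K2/[H⁺] = 10^-3.18 = 0.00066069
α₁ = 1/(1 + 0.19498 + 0.00066069) = 1/1.1956 = 0.8364; α₂ = α₁·K2/[H⁺] = 0.0005526
α₁ + 2α₂ = 0.8375
CA = 0.8375 × 1.92 = 1.61 mmol/L

CA = 1.61 mmol/L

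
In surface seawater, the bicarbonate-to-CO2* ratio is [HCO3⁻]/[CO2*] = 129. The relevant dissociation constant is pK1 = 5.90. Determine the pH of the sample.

pH = 8.01

From K1 = [H⁺][HCO3⁻]/[CO2*]:  pH = pK1 + log₁₀([HCO3⁻]/[CO2*])
log₁₀(129) = +2.111
pH = 5.90 + (+2.111) = 8.01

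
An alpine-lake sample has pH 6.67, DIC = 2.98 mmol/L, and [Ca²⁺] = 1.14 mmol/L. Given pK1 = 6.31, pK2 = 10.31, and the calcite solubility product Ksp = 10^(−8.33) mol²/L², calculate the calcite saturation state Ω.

α₂ = 1 / (1 + [H⁺]/K2 + [H⁺]²/(K1K2)) = 1 / (1 + 10^+3.64 + 10^+3.28)
   = 1 / (1 + 4365.2 + 1905.5) = 1/6271.6 = 0.0001594
[CO3²⁻] = α₂ × DIC = 0.0001594 × 2.98 = 0.0004752 mmol/L = 0.4752 μmol/L
Ksp = 10^(−8.33) = 4.677×10^-9
Ω = [Ca²⁺][CO3²⁻]/Ksp = (1.14×10^-3)(4.752×10^-7) / 4.677×10^-9 = 0.116

Ω = 0.116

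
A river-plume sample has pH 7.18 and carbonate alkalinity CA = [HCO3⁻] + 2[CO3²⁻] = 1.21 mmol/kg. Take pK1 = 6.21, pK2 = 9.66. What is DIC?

CA = [HCO3⁻] + 2[CO3²⁻] = (α₁ + 2α₂)·DIC
At pH 7.18: [H⁺]/K1 = 10^-0.97 = 0.10715, K2/[H⁺] = 10^-2.48 = 0.0033113
α₁ = 1/(1 + 0.10715 + 0.0033113) = 1/1.1105 = 0.9005; α₂ = α₁·K2/[H⁺] = 0.002982
α₁ + 2α₂ = 0.9065
DIC = CA / (α₁ + 2α₂) = 1.21 / 0.9065 = 1.33 mmol/kg

DIC = 1.33 mmol/kg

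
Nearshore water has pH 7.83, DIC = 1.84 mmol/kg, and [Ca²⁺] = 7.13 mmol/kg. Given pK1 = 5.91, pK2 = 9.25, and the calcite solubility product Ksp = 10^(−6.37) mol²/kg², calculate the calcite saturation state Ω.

Ω = 1.11

α₂ = 1 / (1 + [H⁺]/K2 + [H⁺]²/(K1K2)) = 1 / (1 + 10^+1.42 + 10^-0.50)
   = 1 / (1 + 26.303 + 0.31623) = 1/27.619 = 0.03621
[CO3²⁻] = α₂ × DIC = 0.03621 × 1.84 = 0.06662 mmol/kg
Ksp = 10^(−6.37) = 4.266×10^-7
Ω = [Ca²⁺][CO3²⁻]/Ksp = (7.13×10^-3)(6.662×10^-5) / 4.266×10^-7 = 1.11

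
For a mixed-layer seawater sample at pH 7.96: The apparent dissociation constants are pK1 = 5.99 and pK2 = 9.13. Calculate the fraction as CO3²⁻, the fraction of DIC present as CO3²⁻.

α₂ = 0.0627

α₂ = 1 / (1 + [H⁺]/K2 + [H⁺]²/(K1K2)) = 1 / (1 + 10^+1.17 + 10^-0.80)
   = 1 / (1 + 14.791 + 0.15849) = 1/15.950 = 0.06270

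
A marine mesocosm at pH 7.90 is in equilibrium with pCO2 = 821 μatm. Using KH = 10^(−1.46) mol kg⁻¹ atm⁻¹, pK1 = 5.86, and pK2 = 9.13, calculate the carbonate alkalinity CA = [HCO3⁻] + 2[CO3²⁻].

CA = 3.49 mmol/kg

[CO2*] = KH · pCO2 = 10^(−1.46) × 821×10^-6 = 2.847×10^-5 mol/kg
α₀ = 1/(1 + K1/[H⁺] + K1K2/[H⁺]²) = 1/(1 + 10^+2.04 + 10^+0.81) = 0.008539
DIC = [CO2*]/α₀ = 2.847×10^-5 / 0.008539 = 3.334 mmol/kg
CA = (α₁ + 2α₂)·DIC = (0.9363 + 2×0.05513) × 3.334 = 3.49 mmol/kg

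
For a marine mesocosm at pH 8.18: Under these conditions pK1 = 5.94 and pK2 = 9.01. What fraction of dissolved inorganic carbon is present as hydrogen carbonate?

α₁ = 1 / (1 + [H⁺]/K1 + K2/[H⁺]) = 1 / (1 + 10^-2.24 + 10^-0.83)
   = 1 / (1 + 0.0057544 + 0.14791) = 1/1.1537 = 0.8668

α₁ = 0.867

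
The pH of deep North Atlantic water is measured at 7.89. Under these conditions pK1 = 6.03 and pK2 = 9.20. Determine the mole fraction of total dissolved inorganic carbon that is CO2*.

α₀ = 1 / (1 + K1/[H⁺] + K1K2/[H⁺]²) = 1 / (1 + 10^+1.86 + 10^+0.55)
   = 1 / (1 + 72.444 + 3.5481) = 1/76.992 = 0.01299

α₀ = 0.0130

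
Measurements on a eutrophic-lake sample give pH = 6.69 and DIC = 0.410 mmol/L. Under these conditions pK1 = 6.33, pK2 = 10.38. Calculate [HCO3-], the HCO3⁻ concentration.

α₁ = 1 / (1 + [H⁺]/K1 + K2/[H⁺]) = 1 / (1 + 10^-0.36 + 10^-3.69)
   = 1 / (1 + 0.43652 + 0.00020417) = 1/1.4367 = 0.6960
[HCO3⁻] = α₁ × DIC = 0.6960 × 0.410 = 0.285 mmol/L

[HCO3⁻] = 0.285 mmol/L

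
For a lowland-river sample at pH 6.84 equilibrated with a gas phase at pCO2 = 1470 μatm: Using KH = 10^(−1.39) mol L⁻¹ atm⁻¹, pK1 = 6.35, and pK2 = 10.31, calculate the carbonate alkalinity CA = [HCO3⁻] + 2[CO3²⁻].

[CO2*] = KH · pCO2 = 10^(−1.39) × 1470×10^-6 = 5.988×10^-5 mol/L
α₀ = 1/(1 + K1/[H⁺] + K1K2/[H⁺]²) = 1/(1 + 10^+0.49 + 10^-2.98) = 0.2444
DIC = [CO2*]/α₀ = 5.988×10^-5 / 0.2444 = 0.2450 mmol/L
CA = (α₁ + 2α₂)·DIC = (0.7553 + 2×0.0002559) × 0.2450 = 0.185 mmol/L

CA = 0.185 mmol/L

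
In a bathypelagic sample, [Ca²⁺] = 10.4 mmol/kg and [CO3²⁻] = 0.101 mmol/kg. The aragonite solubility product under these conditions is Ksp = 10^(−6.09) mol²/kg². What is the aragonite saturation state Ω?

Ω = 1.29

Ksp = 10^(−6.09) = 8.128×10^-7
Ω = [Ca²⁺][CO3²⁻]/Ksp = (10.4×10^-3)(0.101×10^-3) / 8.128×10^-7 = 1.29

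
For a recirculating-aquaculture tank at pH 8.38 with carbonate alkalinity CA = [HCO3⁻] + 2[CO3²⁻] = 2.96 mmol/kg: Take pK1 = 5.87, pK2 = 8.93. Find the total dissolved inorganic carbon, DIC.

CA = [HCO3⁻] + 2[CO3²⁻] = (α₁ + 2α₂)·DIC
At pH 8.38: [H⁺]/K1 = 10^-2.51 = 0.0030903, K2/[H⁺] = 10^-0.55 = 0.28184
α₁ = 1/(1 + 0.0030903 + 0.28184) = 1/1.2849 = 0.7783; α₂ = α₁·K2/[H⁺] = 0.2193
α₁ + 2α₂ = 1.2169
DIC = CA / (α₁ + 2α₂) = 2.96 / 1.2169 = 2.43 mmol/kg

DIC = 2.43 mmol/kg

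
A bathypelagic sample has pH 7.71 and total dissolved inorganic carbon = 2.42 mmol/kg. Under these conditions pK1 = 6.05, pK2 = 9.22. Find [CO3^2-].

[CO3²⁻] = 0.0710 mmol/kg

α₂ = 1 / (1 + [H⁺]/K2 + [H⁺]²/(K1K2)) = 1 / (1 + 10^+1.51 + 10^-0.15)
   = 1 / (1 + 32.359 + 0.70795) = 1/34.067 = 0.02935
[CO3²⁻] = α₂ × DIC = 0.02935 × 2.42 = 0.0710 mmol/kg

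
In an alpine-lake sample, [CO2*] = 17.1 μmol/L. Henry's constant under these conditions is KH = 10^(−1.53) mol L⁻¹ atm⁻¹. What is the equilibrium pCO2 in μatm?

KH = 10^(−1.53) = 2.951×10^-2 mol L⁻¹ atm⁻¹
pCO2 = [CO2*]/KH = 17.1×10^-6 / 2.951×10^-2 = 5.79×10^-4 atm = 579 μatm

pCO2 = 579 μatm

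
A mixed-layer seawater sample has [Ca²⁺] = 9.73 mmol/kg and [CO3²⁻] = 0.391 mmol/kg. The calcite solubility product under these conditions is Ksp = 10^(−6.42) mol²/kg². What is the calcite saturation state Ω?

Ω = 10.0

Ksp = 10^(−6.42) = 3.802×10^-7
Ω = [Ca²⁺][CO3²⁻]/Ksp = (9.73×10^-3)(0.391×10^-3) / 3.802×10^-7 = 10.0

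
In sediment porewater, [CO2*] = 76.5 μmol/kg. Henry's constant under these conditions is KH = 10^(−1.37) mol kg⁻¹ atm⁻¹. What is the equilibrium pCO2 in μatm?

KH = 10^(−1.37) = 4.266×10^-2 mol kg⁻¹ atm⁻¹
pCO2 = [CO2*]/KH = 76.5×10^-6 / 4.266×10^-2 = 1.79×10^-3 atm = 1790 μatm

pCO2 = 1790 μatm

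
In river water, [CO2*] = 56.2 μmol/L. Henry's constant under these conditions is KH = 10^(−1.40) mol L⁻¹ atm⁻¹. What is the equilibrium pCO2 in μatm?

pCO2 = 1410 μatm

KH = 10^(−1.40) = 3.981×10^-2 mol L⁻¹ atm⁻¹
pCO2 = [CO2*]/KH = 56.2×10^-6 / 3.981×10^-2 = 1.41×10^-3 atm = 1410 μatm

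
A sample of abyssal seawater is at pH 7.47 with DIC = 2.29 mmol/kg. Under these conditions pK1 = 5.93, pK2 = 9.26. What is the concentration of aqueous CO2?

[CO2*] = 0.0632 mmol/kg

α₀ = 1 / (1 + K1/[H⁺] + K1K2/[H⁺]²) = 1 / (1 + 10^+1.54 + 10^-0.25)
   = 1 / (1 + 34.674 + 0.56234) = 1/36.236 = 0.02760
[CO2*] = α₀ × DIC = 0.02760 × 2.29 = 0.0632 mmol/kg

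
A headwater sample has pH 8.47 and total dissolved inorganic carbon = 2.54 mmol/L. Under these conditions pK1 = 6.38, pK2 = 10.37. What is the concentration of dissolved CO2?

α₀ = 1 / (1 + K1/[H⁺] + K1K2/[H⁺]²) = 1 / (1 + 10^+2.09 + 10^+0.19)
   = 1 / (1 + 123.03 + 1.5488) = 1/125.58 = 0.007963
[CO2*] = α₀ × DIC = 0.007963 × 2.54 = 0.0202 mmol/L

[CO2*] = 0.0202 mmol/L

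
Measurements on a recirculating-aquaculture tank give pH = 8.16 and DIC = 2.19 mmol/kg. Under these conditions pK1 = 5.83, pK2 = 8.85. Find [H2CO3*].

α₀ = 1 / (1 + K1/[H⁺] + K1K2/[H⁺]²) = 1 / (1 + 10^+2.33 + 10^+1.64)
   = 1 / (1 + 213.80 + 43.652) = 1/258.45 = 0.003869
[CO2*] = α₀ × DIC = 0.003869 × 2.19 = 0.00847 mmol/kg = 8.47 μmol/kg

[CO2*] = 8.47 μmol/kg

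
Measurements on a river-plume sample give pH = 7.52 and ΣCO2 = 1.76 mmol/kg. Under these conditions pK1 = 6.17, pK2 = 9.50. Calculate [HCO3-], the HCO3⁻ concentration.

α₁ = 1 / (1 + [H⁺]/K1 + K2/[H⁺]) = 1 / (1 + 10^-1.35 + 10^-1.98)
   = 1 / (1 + 0.044668 + 0.010471) = 1/1.0551 = 0.9477
[HCO3⁻] = α₁ × DIC = 0.9477 × 1.76 = 1.67 mmol/kg

[HCO3⁻] = 1.67 mmol/kg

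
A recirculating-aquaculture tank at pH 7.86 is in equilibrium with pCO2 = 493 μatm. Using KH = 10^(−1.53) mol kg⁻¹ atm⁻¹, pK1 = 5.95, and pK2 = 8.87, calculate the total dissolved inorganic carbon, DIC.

[CO2*] = KH · pCO2 = 10^(−1.53) × 493×10^-6 = 1.455×10^-5 mol/kg
α₀ = 1/(1 + K1/[H⁺] + K1K2/[H⁺]²) = 1/(1 + 10^+1.91 + 10^+0.90) = 0.01108
DIC = [CO2*]/α₀ = 1.455×10^-5 / 0.01108 = 1.31 mmol/kg

DIC = 1.31 mmol/kg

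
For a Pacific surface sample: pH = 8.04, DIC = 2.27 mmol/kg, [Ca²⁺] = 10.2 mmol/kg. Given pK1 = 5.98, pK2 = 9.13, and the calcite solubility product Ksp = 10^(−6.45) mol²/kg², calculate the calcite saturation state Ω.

α₂ = 1 / (1 + [H⁺]/K2 + [H⁺]²/(K1K2)) = 1 / (1 + 10^+1.09 + 10^-0.97)
   = 1 / (1 + 12.303 + 0.10715) = 1/13.410 = 0.07457
[CO3²⁻] = α₂ × DIC = 0.07457 × 2.27 = 0.1693 mmol/kg
Ksp = 10^(−6.45) = 3.548×10^-7
Ω = [Ca²⁺][CO3²⁻]/Ksp = (10.2×10^-3)(1.693×10^-4) / 3.548×10^-7 = 4.87

Ω = 4.87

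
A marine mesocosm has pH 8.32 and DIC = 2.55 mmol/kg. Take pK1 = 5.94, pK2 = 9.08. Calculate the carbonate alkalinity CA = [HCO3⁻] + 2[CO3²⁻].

CA = [HCO3⁻] + 2[CO3²⁻] = (α₁ + 2α₂)·DIC
At pH 8.32: [H⁺]/K1 = 10^-2.38 = 0.0041687, K2/[H⁺] = 10^-0.76 = 0.17378
α₁ = 1/(1 + 0.0041687 + 0.17378) = 1/1.1779 = 0.8489; α₂ = α₁·K2/[H⁺] = 0.1475
α₁ + 2α₂ = 1.1440
CA = 1.1440 × 2.55 = 2.92 mmol/kg

CA = 2.92 mmol/kg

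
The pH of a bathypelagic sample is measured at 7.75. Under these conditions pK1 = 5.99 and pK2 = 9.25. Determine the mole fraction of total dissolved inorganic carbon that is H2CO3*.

α₀ = 0.0166

α₀ = 1 / (1 + K1/[H⁺] + K1K2/[H⁺]²) = 1 / (1 + 10^+1.76 + 10^+0.26)
   = 1 / (1 + 57.544 + 1.8197) = 1/60.364 = 0.01657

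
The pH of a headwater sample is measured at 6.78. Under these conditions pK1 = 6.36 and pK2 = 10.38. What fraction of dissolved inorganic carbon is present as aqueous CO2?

α₀ = 1 / (1 + K1/[H⁺] + K1K2/[H⁺]²) = 1 / (1 + 10^+0.42 + 10^-3.18)
   = 1 / (1 + 2.6303 + 0.00066069) = 1/3.6309 = 0.2754

α₀ = 0.275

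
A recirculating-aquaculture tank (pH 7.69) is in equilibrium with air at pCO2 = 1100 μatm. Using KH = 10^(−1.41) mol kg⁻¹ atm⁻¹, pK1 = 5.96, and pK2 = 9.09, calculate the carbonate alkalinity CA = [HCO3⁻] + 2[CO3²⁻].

CA = 2.48 mmol/kg

[CO2*] = KH · pCO2 = 10^(−1.41) × 1100×10^-6 = 4.279×10^-5 mol/kg
α₀ = 1/(1 + K1/[H⁺] + K1K2/[H⁺]²) = 1/(1 + 10^+1.73 + 10^+0.33) = 0.01759
DIC = [CO2*]/α₀ = 4.279×10^-5 / 0.01759 = 2.433 mmol/kg
CA = (α₁ + 2α₂)·DIC = (0.9448 + 2×0.03761) × 2.433 = 2.48 mmol/kg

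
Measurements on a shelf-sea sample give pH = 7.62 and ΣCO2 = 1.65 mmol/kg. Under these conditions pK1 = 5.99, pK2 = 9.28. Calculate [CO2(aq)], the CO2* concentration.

[CO2*] = 0.0370 mmol/kg

α₀ = 1 / (1 + K1/[H⁺] + K1K2/[H⁺]²) = 1 / (1 + 10^+1.63 + 10^-0.03)
   = 1 / (1 + 42.658 + 0.93325) = 1/44.591 = 0.02243
[CO2*] = α₀ × DIC = 0.02243 × 1.65 = 0.0370 mmol/kg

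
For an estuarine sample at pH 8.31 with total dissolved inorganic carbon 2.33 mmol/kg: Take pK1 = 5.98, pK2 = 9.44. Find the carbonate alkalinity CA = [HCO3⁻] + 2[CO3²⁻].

CA = 2.48 mmol/kg

CA = [HCO3⁻] + 2[CO3²⁻] = (α₁ + 2α₂)·DIC
At pH 8.31: [H⁺]/K1 = 10^-2.33 = 0.0046774, K2/[H⁺] = 10^-1.13 = 0.074131
α₁ = 1/(1 + 0.0046774 + 0.074131) = 1/1.0788 = 0.9269; α₂ = α₁·K2/[H⁺] = 0.06872
α₁ + 2α₂ = 1.0644
CA = 1.0644 × 2.33 = 2.48 mmol/kg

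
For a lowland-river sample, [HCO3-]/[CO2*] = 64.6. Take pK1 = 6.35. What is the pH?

pH = 8.16

From K1 = [H⁺][HCO3-]/[CO2*]:  pH = pK1 + log₁₀([HCO3-]/[CO2*])
log₁₀(64.6) = +1.810
pH = 6.35 + (+1.810) = 8.16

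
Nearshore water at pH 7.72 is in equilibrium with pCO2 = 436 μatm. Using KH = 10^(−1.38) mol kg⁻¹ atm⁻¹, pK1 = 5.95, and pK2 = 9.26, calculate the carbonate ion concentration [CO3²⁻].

[CO3²⁻] = 0.0309 mmol/kg

[CO2*] = KH · pCO2 = 10^(−1.38) × 436×10^-6 = 1.818×10^-5 mol/kg
α₀ = 1/(1 + K1/[H⁺] + K1K2/[H⁺]²) = 1/(1 + 10^+1.77 + 10^+0.23) = 0.01624
DIC = [CO2*]/α₀ = 1.818×10^-5 / 0.01624 = 1.119 mmol/kg
[CO3²⁻] = α₂·DIC; α₂ = 0.02758, so [CO3²⁻] = 0.02758 × 1.119 = 0.0309 mmol/kg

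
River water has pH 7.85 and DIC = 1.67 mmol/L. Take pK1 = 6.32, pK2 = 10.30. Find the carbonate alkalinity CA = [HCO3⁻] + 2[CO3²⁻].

CA = 1.63 mmol/L

CA = [HCO3⁻] + 2[CO3²⁻] = (α₁ + 2α₂)·DIC
At pH 7.85: [H⁺]/K1 = 10^-1.53 = 0.029512, K2/[H⁺] = 10^-2.45 = 0.0035481
α₁ = 1/(1 + 0.029512 + 0.0035481) = 1/1.0331 = 0.9680; α₂ = α₁·K2/[H⁺] = 0.003435
α₁ + 2α₂ = 0.9749
CA = 0.9749 × 1.67 = 1.63 mmol/L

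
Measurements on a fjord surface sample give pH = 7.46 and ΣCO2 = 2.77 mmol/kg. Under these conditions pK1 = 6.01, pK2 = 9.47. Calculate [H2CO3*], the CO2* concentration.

[CO2*] = 0.0940 mmol/kg

α₀ = 1 / (1 + K1/[H⁺] + K1K2/[H⁺]²) = 1 / (1 + 10^+1.45 + 10^-0.56)
   = 1 / (1 + 28.184 + 0.27542) = 1/29.459 = 0.03395
[CO2*] = α₀ × DIC = 0.03395 × 2.77 = 0.0940 mmol/kg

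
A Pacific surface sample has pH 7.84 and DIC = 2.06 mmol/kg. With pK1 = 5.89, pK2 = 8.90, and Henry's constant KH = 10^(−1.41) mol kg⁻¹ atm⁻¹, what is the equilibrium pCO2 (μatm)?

α₀ = 1 / (1 + K1/[H⁺] + K1K2/[H⁺]²) = 1 / (1 + 10^+1.95 + 10^+0.89)
   = 1 / (1 + 89.125 + 7.7625) = 1/97.888 = 0.01022
[CO2*] = α₀ × DIC = 0.01022 × 2.06 = 0.02104 mmol/kg
pCO2 = [CO2*]/KH = 2.104×10^-5 / 3.890×10^-2 = 541 μatm

pCO2 = 541 μatm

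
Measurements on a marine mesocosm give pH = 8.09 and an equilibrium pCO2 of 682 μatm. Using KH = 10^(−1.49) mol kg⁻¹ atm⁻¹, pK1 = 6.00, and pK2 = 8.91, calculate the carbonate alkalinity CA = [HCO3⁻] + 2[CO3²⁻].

[CO2*] = KH · pCO2 = 10^(−1.49) × 682×10^-6 = 2.207×10^-5 mol/kg
α₀ = 1/(1 + K1/[H⁺] + K1K2/[H⁺]²) = 1/(1 + 10^+2.09 + 10^+1.27) = 0.007010
DIC = [CO2*]/α₀ = 2.207×10^-5 / 0.007010 = 3.148 mmol/kg
CA = (α₁ + 2α₂)·DIC = (0.8625 + 2×0.1305) × 3.148 = 3.54 mmol/kg

CA = 3.54 mmol/kg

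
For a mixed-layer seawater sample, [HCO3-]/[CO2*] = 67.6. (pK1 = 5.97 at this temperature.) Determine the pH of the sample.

From K1 = [H⁺][HCO3-]/[CO2*]:  pH = pK1 + log₁₀([HCO3-]/[CO2*])
log₁₀(67.6) = +1.830
pH = 5.97 + (+1.830) = 7.80

pH = 7.80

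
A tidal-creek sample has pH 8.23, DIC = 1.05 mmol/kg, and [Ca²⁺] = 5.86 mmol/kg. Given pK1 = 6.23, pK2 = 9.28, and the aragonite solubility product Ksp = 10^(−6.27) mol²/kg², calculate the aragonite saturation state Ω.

Ω = 0.929

α₂ = 1 / (1 + [H⁺]/K2 + [H⁺]²/(K1K2)) = 1 / (1 + 10^+1.05 + 10^-0.95)
   = 1 / (1 + 11.220 + 0.11220) = 1/12.332 = 0.08109
[CO3²⁻] = α₂ × DIC = 0.08109 × 1.05 = 0.08514 mmol/kg
Ksp = 10^(−6.27) = 5.370×10^-7
Ω = [Ca²⁺][CO3²⁻]/Ksp = (5.86×10^-3)(8.514×10^-5) / 5.370×10^-7 = 0.929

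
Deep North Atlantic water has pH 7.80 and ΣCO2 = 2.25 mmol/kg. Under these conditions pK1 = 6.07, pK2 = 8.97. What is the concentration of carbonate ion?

α₂ = 1 / (1 + [H⁺]/K2 + [H⁺]²/(K1K2)) = 1 / (1 + 10^+1.17 + 10^-0.56)
   = 1 / (1 + 14.791 + 0.27542) = 1/16.067 = 0.06224
[CO3²⁻] = α₂ × DIC = 0.06224 × 2.25 = 0.140 mmol/kg

[CO3²⁻] = 0.140 mmol/kg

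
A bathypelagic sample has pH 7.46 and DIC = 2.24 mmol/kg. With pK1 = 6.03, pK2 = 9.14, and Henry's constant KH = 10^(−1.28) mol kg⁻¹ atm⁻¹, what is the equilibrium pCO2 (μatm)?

pCO2 = 1500 μatm

α₀ = 1 / (1 + K1/[H⁺] + K1K2/[H⁺]²) = 1 / (1 + 10^+1.43 + 10^-0.25)
   = 1 / (1 + 26.915 + 0.56234) = 1/28.478 = 0.03512
[CO2*] = α₀ × DIC = 0.03512 × 2.24 = 0.07866 mmol/kg
pCO2 = [CO2*]/KH = 7.866×10^-5 / 5.248×10^-2 = 1500 μatm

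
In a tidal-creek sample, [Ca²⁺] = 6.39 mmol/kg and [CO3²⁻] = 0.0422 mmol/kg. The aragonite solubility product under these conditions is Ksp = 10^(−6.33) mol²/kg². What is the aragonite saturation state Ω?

Ω = 0.577

Ksp = 10^(−6.33) = 4.677×10^-7
Ω = [Ca²⁺][CO3²⁻]/Ksp = (6.39×10^-3)(0.0422×10^-3) / 4.677×10^-7 = 0.577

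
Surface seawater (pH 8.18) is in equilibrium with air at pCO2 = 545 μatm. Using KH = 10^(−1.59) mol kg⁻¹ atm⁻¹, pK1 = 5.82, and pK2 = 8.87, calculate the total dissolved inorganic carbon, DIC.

DIC = 3.88 mmol/kg

[CO2*] = KH · pCO2 = 10^(−1.59) × 545×10^-6 = 1.401×10^-5 mol/kg
α₀ = 1/(1 + K1/[H⁺] + K1K2/[H⁺]²) = 1/(1 + 10^+2.36 + 10^+1.67) = 0.003612
DIC = [CO2*]/α₀ = 1.401×10^-5 / 0.003612 = 3.88 mmol/kg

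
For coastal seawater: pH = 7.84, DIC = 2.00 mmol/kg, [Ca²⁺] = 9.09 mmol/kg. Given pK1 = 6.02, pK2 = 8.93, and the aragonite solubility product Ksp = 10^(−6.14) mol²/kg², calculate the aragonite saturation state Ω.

Ω = 1.86

α₂ = 1 / (1 + [H⁺]/K2 + [H⁺]²/(K1K2)) = 1 / (1 + 10^+1.09 + 10^-0.73)
   = 1 / (1 + 12.303 + 0.18621) = 1/13.489 = 0.07414
[CO3²⁻] = α₂ × DIC = 0.07414 × 2.00 = 0.1483 mmol/kg
Ksp = 10^(−6.14) = 7.244×10^-7
Ω = [Ca²⁺][CO3²⁻]/Ksp = (9.09×10^-3)(1.483×10^-4) / 7.244×10^-7 = 1.86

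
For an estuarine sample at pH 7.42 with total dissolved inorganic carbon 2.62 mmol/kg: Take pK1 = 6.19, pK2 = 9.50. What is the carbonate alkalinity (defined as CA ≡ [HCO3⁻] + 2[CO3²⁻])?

CA = [HCO3⁻] + 2[CO3²⁻] = (α₁ + 2α₂)·DIC
At pH 7.42: [H⁺]/K1 = 10^-1.23 = 0.058884, K2/[H⁺] = 10^-2.08 = 0.0083176
α₁ = 1/(1 + 0.058884 + 0.0083176) = 1/1.0672 = 0.9370; α₂ = α₁·K2/[H⁺] = 0.007794
α₁ + 2α₂ = 0.9526
CA = 0.9526 × 2.62 = 2.50 mmol/kg

CA = 2.50 mmol/kg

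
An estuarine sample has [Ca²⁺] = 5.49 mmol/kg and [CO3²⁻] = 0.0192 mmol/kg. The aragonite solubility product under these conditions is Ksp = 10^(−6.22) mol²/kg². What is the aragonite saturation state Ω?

Ω = 0.175

Ksp = 10^(−6.22) = 6.026×10^-7
Ω = [Ca²⁺][CO3²⁻]/Ksp = (5.49×10^-3)(0.0192×10^-3) / 6.026×10^-7 = 0.175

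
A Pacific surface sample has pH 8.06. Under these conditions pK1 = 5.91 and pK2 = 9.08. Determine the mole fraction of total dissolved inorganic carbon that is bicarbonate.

α₁ = 1 / (1 + [H⁺]/K1 + K2/[H⁺]) = 1 / (1 + 10^-2.15 + 10^-1.02)
   = 1 / (1 + 0.0070795 + 0.095499) = 1/1.1026 = 0.9070

α₁ = 0.907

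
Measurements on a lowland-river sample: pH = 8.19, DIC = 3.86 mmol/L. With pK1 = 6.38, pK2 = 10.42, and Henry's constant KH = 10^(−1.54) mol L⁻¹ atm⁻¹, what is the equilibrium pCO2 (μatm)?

pCO2 = 2030 μatm

α₀ = 1 / (1 + K1/[H⁺] + K1K2/[H⁺]²) = 1 / (1 + 10^+1.81 + 10^-0.42)
   = 1 / (1 + 64.565 + 0.38019) = 1/65.946 = 0.01516
[CO2*] = α₀ × DIC = 0.01516 × 3.86 = 0.05853 mmol/L
pCO2 = [CO2*]/KH = 5.853×10^-5 / 2.884×10^-2 = 2030 μatm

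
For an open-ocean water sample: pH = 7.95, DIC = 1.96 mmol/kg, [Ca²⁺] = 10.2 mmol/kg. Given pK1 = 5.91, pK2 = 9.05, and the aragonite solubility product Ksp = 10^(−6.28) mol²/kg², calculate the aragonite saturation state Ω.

α₂ = 1 / (1 + [H⁺]/K2 + [H⁺]²/(K1K2)) = 1 / (1 + 10^+1.10 + 10^-0.94)
   = 1 / (1 + 12.589 + 0.11482) = 1/13.704 = 0.07297
[CO3²⁻] = α₂ × DIC = 0.07297 × 1.96 = 0.1430 mmol/kg
Ksp = 10^(−6.28) = 5.248×10^-7
Ω = [Ca²⁺][CO3²⁻]/Ksp = (10.2×10^-3)(1.430×10^-4) / 5.248×10^-7 = 2.78

Ω = 2.78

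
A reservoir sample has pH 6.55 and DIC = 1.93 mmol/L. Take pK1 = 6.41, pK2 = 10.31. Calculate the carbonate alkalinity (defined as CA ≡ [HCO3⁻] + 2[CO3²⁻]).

CA = 1.12 mmol/L

CA = [HCO3⁻] + 2[CO3²⁻] = (α₁ + 2α₂)·DIC
At pH 6.55: [H⁺]/K1 = 10^-0.14 = 0.72444, K2/[H⁺] = 10^-3.76 = 0.00017378
α₁ = 1/(1 + 0.72444 + 0.00017378) = 1/1.7246 = 0.5798; α₂ = α₁·K2/[H⁺] = 0.0001008
α₁ + 2α₂ = 0.5800
CA = 0.5800 × 1.93 = 1.12 mmol/L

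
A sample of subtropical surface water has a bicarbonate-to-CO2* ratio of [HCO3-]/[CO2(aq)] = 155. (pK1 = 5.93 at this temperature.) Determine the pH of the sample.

From K1 = [H⁺][HCO3-]/[CO2(aq)]:  pH = pK1 + log₁₀([HCO3-]/[CO2(aq)])
log₁₀(155) = +2.190
pH = 5.93 + (+2.190) = 8.12

pH = 8.12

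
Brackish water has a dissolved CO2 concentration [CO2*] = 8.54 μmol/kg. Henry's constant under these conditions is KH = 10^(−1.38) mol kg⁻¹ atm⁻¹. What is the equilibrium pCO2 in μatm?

pCO2 = 205 μatm

KH = 10^(−1.38) = 4.169×10^-2 mol kg⁻¹ atm⁻¹
pCO2 = [CO2*]/KH = 8.54×10^-6 / 4.169×10^-2 = 2.05×10^-4 atm = 205 μatm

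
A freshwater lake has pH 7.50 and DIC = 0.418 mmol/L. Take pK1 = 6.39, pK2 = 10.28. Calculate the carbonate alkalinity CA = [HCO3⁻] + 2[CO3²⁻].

CA = 0.389 mmol/L

CA = [HCO3⁻] + 2[CO3²⁻] = (α₁ + 2α₂)·DIC
At pH 7.50: [H⁺]/K1 = 10^-1.11 = 0.077625, K2/[H⁺] = 10^-2.78 = 0.0016596
α₁ = 1/(1 + 0.077625 + 0.0016596) = 1/1.0793 = 0.9265; α₂ = α₁·K2/[H⁺] = 0.001538
α₁ + 2α₂ = 0.9296
CA = 0.9296 × 0.418 = 0.389 mmol/L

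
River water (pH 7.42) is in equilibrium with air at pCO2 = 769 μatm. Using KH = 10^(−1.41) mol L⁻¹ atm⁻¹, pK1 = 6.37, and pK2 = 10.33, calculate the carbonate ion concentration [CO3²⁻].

[CO3²⁻] = 0.413 μmol/L

[CO2*] = KH · pCO2 = 10^(−1.41) × 769×10^-6 = 2.992×10^-5 mol/L
α₀ = 1/(1 + K1/[H⁺] + K1K2/[H⁺]²) = 1/(1 + 10^+1.05 + 10^-1.86) = 0.08174
DIC = [CO2*]/α₀ = 2.992×10^-5 / 0.08174 = 0.3660 mmol/L
[CO3²⁻] = α₂·DIC; α₂ = 0.001128, so [CO3²⁻] = 0.001128 × 0.3660 = 0.000413 mmol/L = 0.413 μmol/L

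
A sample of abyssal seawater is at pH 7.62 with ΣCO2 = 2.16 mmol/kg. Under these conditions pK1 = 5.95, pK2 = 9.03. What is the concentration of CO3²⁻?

α₂ = 1 / (1 + [H⁺]/K2 + [H⁺]²/(K1K2)) = 1 / (1 + 10^+1.41 + 10^-0.26)
   = 1 / (1 + 25.704 + 0.54954) = 1/27.253 = 0.03669
[CO3²⁻] = α₂ × DIC = 0.03669 × 2.16 = 0.0793 mmol/kg

[CO3²⁻] = 0.0793 mmol/kg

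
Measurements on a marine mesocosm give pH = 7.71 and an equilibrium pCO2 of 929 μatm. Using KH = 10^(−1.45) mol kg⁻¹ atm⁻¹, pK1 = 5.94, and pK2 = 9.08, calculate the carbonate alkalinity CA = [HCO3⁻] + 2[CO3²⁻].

[CO2*] = KH · pCO2 = 10^(−1.45) × 929×10^-6 = 3.296×10^-5 mol/kg
α₀ = 1/(1 + K1/[H⁺] + K1K2/[H⁺]²) = 1/(1 + 10^+1.77 + 10^+0.40) = 0.01603
DIC = [CO2*]/α₀ = 3.296×10^-5 / 0.01603 = 2.057 mmol/kg
CA = (α₁ + 2α₂)·DIC = (0.9437 + 2×0.04026) × 2.057 = 2.11 mmol/kg

CA = 2.11 mmol/kg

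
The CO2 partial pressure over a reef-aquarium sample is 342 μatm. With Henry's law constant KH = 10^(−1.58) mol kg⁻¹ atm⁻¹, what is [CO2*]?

[CO2*] = 9.00 μmol/kg

KH = 10^(−1.58) = 2.630×10^-2 mol kg⁻¹ atm⁻¹
[CO2*] = KH · pCO2 = 2.630×10^-2 × 342×10^-6 atm = 9.00×10^-6 mol/kg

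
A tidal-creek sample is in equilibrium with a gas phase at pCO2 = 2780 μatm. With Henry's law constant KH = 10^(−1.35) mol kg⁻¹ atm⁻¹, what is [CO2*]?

[CO2*] = 124 μmol/kg

KH = 10^(−1.35) = 4.467×10^-2 mol kg⁻¹ atm⁻¹
[CO2*] = KH · pCO2 = 4.467×10^-2 × 2780×10^-6 atm = 1.24×10^-4 mol/kg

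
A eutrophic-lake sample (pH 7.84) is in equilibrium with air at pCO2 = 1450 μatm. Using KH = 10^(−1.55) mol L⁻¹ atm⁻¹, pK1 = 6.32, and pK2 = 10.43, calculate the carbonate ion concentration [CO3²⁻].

[CO2*] = KH · pCO2 = 10^(−1.55) × 1450×10^-6 = 4.087×10^-5 mol/L
α₀ = 1/(1 + K1/[H⁺] + K1K2/[H⁺]²) = 1/(1 + 10^+1.52 + 10^-1.07) = 0.02924
DIC = [CO2*]/α₀ = 4.087×10^-5 / 0.02924 = 1.398 mmol/L
[CO3²⁻] = α₂·DIC; α₂ = 0.002489, so [CO3²⁻] = 0.002489 × 1.398 = 0.00348 mmol/L = 3.48 μmol/L

[CO3²⁻] = 3.48 μmol/L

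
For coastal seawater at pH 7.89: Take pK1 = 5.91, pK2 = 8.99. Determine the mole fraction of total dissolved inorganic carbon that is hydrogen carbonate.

α₁ = 0.918

α₁ = 1 / (1 + [H⁺]/K1 + K2/[H⁺]) = 1 / (1 + 10^-1.98 + 10^-1.10)
   = 1 / (1 + 0.010471 + 0.079433) = 1/1.0899 = 0.9175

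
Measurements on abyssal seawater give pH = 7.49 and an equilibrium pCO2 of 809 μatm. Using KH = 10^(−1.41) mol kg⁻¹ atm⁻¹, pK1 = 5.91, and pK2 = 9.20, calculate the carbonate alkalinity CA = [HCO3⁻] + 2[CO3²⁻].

[CO2*] = KH · pCO2 = 10^(−1.41) × 809×10^-6 = 3.147×10^-5 mol/kg
α₀ = 1/(1 + K1/[H⁺] + K1K2/[H⁺]²) = 1/(1 + 10^+1.58 + 10^-0.13) = 0.02515
DIC = [CO2*]/α₀ = 3.147×10^-5 / 0.02515 = 1.251 mmol/kg
CA = (α₁ + 2α₂)·DIC = (0.9562 + 2×0.01864) × 1.251 = 1.24 mmol/kg

CA = 1.24 mmol/kg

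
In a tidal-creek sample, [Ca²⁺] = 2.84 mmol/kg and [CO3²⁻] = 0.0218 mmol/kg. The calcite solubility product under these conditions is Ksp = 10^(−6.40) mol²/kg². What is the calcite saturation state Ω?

Ω = 0.156

Ksp = 10^(−6.40) = 3.981×10^-7
Ω = [Ca²⁺][CO3²⁻]/Ksp = (2.84×10^-3)(0.0218×10^-3) / 3.981×10^-7 = 0.156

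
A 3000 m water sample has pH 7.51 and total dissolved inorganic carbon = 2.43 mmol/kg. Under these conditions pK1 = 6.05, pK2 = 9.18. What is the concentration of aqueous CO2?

[CO2*] = 0.0798 mmol/kg

α₀ = 1 / (1 + K1/[H⁺] + K1K2/[H⁺]²) = 1 / (1 + 10^+1.46 + 10^-0.21)
   = 1 / (1 + 28.840 + 0.61660) = 1/30.457 = 0.03283
[CO2*] = α₀ × DIC = 0.03283 × 2.43 = 0.0798 mmol/kg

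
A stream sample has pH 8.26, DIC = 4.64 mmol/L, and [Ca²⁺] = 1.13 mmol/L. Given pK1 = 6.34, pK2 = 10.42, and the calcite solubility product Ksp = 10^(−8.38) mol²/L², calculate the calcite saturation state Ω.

α₂ = 1 / (1 + [H⁺]/K2 + [H⁺]²/(K1K2)) = 1 / (1 + 10^+2.16 + 10^+0.24)
   = 1 / (1 + 144.54 + 1.7378) = 1/147.28 = 0.006790
[CO3²⁻] = α₂ × DIC = 0.006790 × 4.64 = 0.03150 mmol/L
Ksp = 10^(−8.38) = 4.169×10^-9
Ω = [Ca²⁺][CO3²⁻]/Ksp = (1.13×10^-3)(3.150×10^-5) / 4.169×10^-9 = 8.54

Ω = 8.54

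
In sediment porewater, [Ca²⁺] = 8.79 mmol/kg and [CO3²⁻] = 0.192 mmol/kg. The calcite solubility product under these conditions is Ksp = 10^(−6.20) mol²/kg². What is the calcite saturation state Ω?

Ω = 2.67

Ksp = 10^(−6.20) = 6.310×10^-7
Ω = [Ca²⁺][CO3²⁻]/Ksp = (8.79×10^-3)(0.192×10^-3) / 6.310×10^-7 = 2.67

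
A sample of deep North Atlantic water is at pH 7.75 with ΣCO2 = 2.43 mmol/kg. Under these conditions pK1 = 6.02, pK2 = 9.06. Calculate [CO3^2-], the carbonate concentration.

α₂ = 1 / (1 + [H⁺]/K2 + [H⁺]²/(K1K2)) = 1 / (1 + 10^+1.31 + 10^-0.42)
   = 1 / (1 + 20.417 + 0.38019) = 1/21.798 = 0.04588
[CO3²⁻] = α₂ × DIC = 0.04588 × 2.43 = 0.111 mmol/kg

[CO3²⁻] = 0.111 mmol/kg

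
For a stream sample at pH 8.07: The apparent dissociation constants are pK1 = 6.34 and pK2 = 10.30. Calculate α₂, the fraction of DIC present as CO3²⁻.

α₂ = 0.00575

α₂ = 1 / (1 + [H⁺]/K2 + [H⁺]²/(K1K2)) = 1 / (1 + 10^+2.23 + 10^+0.50)
   = 1 / (1 + 169.82 + 3.1623) = 1/173.99 = 0.005748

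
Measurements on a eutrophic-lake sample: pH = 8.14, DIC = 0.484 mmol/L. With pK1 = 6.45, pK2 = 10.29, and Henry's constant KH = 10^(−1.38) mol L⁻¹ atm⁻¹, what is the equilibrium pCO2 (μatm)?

α₀ = 1 / (1 + K1/[H⁺] + K1K2/[H⁺]²) = 1 / (1 + 10^+1.69 + 10^-0.46)
   = 1 / (1 + 48.978 + 0.34674) = 1/50.325 = 0.01987
[CO2*] = α₀ × DIC = 0.01987 × 0.484 = 0.009618 mmol/L = 9.618 μmol/L
pCO2 = [CO2*]/KH = 9.618×10^-6 / 4.169×10^-2 = 231 μatm

pCO2 = 231 μatm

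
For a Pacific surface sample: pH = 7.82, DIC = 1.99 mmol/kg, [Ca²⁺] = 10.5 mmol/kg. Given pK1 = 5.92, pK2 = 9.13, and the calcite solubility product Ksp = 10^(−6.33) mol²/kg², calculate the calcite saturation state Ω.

Ω = 2.06

α₂ = 1 / (1 + [H⁺]/K2 + [H⁺]²/(K1K2)) = 1 / (1 + 10^+1.31 + 10^-0.59)
   = 1 / (1 + 20.417 + 0.25704) = 1/21.674 = 0.04614
[CO3²⁻] = α₂ × DIC = 0.04614 × 1.99 = 0.09181 mmol/kg
Ksp = 10^(−6.33) = 4.677×10^-7
Ω = [Ca²⁺][CO3²⁻]/Ksp = (10.5×10^-3)(9.181×10^-5) / 4.677×10^-7 = 2.06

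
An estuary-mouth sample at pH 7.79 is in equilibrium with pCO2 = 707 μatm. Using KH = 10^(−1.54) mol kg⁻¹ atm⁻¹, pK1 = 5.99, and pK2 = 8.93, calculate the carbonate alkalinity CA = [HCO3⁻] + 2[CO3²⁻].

[CO2*] = KH · pCO2 = 10^(−1.54) × 707×10^-6 = 2.039×10^-5 mol/kg
α₀ = 1/(1 + K1/[H⁺] + K1K2/[H⁺]²) = 1/(1 + 10^+1.80 + 10^+0.66) = 0.01456
DIC = [CO2*]/α₀ = 2.039×10^-5 / 0.01456 = 1.400 mmol/kg
CA = (α₁ + 2α₂)·DIC = (0.9189 + 2×0.06657) × 1.400 = 1.47 mmol/kg

CA = 1.47 mmol/kg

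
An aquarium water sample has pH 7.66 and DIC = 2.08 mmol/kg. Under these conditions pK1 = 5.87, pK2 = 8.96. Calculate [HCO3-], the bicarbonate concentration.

[HCO3⁻] = 1.95 mmol/kg

α₁ = 1 / (1 + [H⁺]/K1 + K2/[H⁺]) = 1 / (1 + 10^-1.79 + 10^-1.30)
   = 1 / (1 + 0.016218 + 0.050119) = 1/1.0663 = 0.9378
[HCO3⁻] = α₁ × DIC = 0.9378 × 2.08 = 1.95 mmol/kg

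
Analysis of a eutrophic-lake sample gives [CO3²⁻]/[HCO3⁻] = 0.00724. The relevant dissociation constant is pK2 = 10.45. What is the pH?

pH = 8.31

From K2 = [H⁺][CO3²⁻]/[HCO3⁻]:  pH = pK2 + log₁₀([CO3²⁻]/[HCO3⁻])
log₁₀(0.00724) = -2.140
pH = 10.45 + (-2.140) = 8.31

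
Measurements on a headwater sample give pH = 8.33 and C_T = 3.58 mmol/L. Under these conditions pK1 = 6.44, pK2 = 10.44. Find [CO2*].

α₀ = 1 / (1 + K1/[H⁺] + K1K2/[H⁺]²) = 1 / (1 + 10^+1.89 + 10^-0.22)
   = 1 / (1 + 77.625 + 0.60256) = 1/79.227 = 0.01262
[CO2*] = α₀ × DIC = 0.01262 × 3.58 = 0.0452 mmol/L

[CO2*] = 0.0452 mmol/L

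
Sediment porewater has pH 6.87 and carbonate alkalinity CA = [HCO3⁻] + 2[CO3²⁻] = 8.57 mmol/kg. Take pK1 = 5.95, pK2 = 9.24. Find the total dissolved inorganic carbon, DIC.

DIC = 9.56 mmol/kg

CA = [HCO3⁻] + 2[CO3²⁻] = (α₁ + 2α₂)·DIC
At pH 6.87: [H⁺]/K1 = 10^-0.92 = 0.12023, K2/[H⁺] = 10^-2.37 = 0.0042658
α₁ = 1/(1 + 0.12023 + 0.0042658) = 1/1.1245 = 0.8893; α₂ = α₁·K2/[H⁺] = 0.003794
α₁ + 2α₂ = 0.8969
DIC = CA / (α₁ + 2α₂) = 8.57 / 0.8969 = 9.56 mmol/kg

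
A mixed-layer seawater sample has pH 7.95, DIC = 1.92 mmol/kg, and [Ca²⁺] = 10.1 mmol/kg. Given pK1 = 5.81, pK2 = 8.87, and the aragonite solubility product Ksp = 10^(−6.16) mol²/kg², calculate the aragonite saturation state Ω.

Ω = 2.99

α₂ = 1 / (1 + [H⁺]/K2 + [H⁺]²/(K1K2)) = 1 / (1 + 10^+0.92 + 10^-1.22)
   = 1 / (1 + 8.3176 + 0.060256) = 1/9.3779 = 0.1066
[CO3²⁻] = α₂ × DIC = 0.1066 × 1.92 = 0.2047 mmol/kg
Ksp = 10^(−6.16) = 6.918×10^-7
Ω = [Ca²⁺][CO3²⁻]/Ksp = (10.1×10^-3)(2.047×10^-4) / 6.918×10^-7 = 2.99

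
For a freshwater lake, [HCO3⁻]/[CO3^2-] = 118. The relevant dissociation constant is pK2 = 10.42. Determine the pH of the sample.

From K2 = [H⁺][CO3^2-]/[HCO3⁻]:  pH = pK2 − log₁₀([HCO3⁻]/[CO3^2-])
log₁₀(118) = +2.072
pH = 10.42 − (+2.072) = 8.35

pH = 8.35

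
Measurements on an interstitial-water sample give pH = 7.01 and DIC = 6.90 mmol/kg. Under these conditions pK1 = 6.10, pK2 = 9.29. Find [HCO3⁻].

α₁ = 1 / (1 + [H⁺]/K1 + K2/[H⁺]) = 1 / (1 + 10^-0.91 + 10^-2.28)
   = 1 / (1 + 0.12303 + 0.0052481) = 1/1.1283 = 0.8863
[HCO3⁻] = α₁ × DIC = 0.8863 × 6.90 = 6.12 mmol/kg

[HCO3⁻] = 6.12 mmol/kg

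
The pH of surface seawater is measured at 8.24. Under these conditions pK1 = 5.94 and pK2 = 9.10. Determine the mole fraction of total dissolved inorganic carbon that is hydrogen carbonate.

α₁ = 1 / (1 + [H⁺]/K1 + K2/[H⁺]) = 1 / (1 + 10^-2.30 + 10^-0.86)
   = 1 / (1 + 0.0050119 + 0.13804) = 1/1.1431 = 0.8749

α₁ = 0.875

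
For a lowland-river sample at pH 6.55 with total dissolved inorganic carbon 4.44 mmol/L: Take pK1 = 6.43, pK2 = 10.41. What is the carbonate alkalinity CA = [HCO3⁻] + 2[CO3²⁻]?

CA = [HCO3⁻] + 2[CO3²⁻] = (α₁ + 2α₂)·DIC
At pH 6.55: [H⁺]/K1 = 10^-0.12 = 0.75858, K2/[H⁺] = 10^-3.86 = 0.00013804
α₁ = 1/(1 + 0.75858 + 0.00013804) = 1/1.7587 = 0.5686; α₂ = α₁·K2/[H⁺] = 7.849×10^-5
α₁ + 2α₂ = 0.5688
CA = 0.5688 × 4.44 = 2.53 mmol/L

CA = 2.53 mmol/L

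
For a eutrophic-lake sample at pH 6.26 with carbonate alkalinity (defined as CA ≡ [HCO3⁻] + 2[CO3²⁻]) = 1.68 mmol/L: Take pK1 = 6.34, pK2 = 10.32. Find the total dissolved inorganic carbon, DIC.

DIC = 3.70 mmol/L

CA = [HCO3⁻] + 2[CO3²⁻] = (α₁ + 2α₂)·DIC
At pH 6.26: [H⁺]/K1 = 10^0.08 = 1.2023, K2/[H⁺] = 10^-4.06 = 8.7096×10^-5
α₁ = 1/(1 + 1.2023 + 8.7096×10^-5) = 1/2.2024 = 0.4541; α₂ = α₁·K2/[H⁺] = 3.955×10^-5
α₁ + 2α₂ = 0.4541
DIC = CA / (α₁ + 2α₂) = 1.68 / 0.4541 = 3.70 mmol/L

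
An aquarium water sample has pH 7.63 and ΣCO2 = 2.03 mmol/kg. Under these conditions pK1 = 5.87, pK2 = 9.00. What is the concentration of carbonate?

α₂ = 1 / (1 + [H⁺]/K2 + [H⁺]²/(K1K2)) = 1 / (1 + 10^+1.37 + 10^-0.39)
   = 1 / (1 + 23.442 + 0.40738) = 1/24.850 = 0.04024
[CO3²⁻] = α₂ × DIC = 0.04024 × 2.03 = 0.0817 mmol/kg

[CO3²⁻] = 0.0817 mmol/kg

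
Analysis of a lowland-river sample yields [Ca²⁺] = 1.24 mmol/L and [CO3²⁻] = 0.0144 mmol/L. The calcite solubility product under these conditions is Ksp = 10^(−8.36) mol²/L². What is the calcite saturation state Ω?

Ksp = 10^(−8.36) = 4.365×10^-9
Ω = [Ca²⁺][CO3²⁻]/Ksp = (1.24×10^-3)(0.0144×10^-3) / 4.365×10^-9 = 4.09

Ω = 4.09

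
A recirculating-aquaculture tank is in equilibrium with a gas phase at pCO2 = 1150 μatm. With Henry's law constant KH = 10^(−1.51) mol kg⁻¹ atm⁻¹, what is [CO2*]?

[CO2*] = 35.5 μmol/kg

KH = 10^(−1.51) = 3.090×10^-2 mol kg⁻¹ atm⁻¹
[CO2*] = KH · pCO2 = 3.090×10^-2 × 1150×10^-6 atm = 3.55×10^-5 mol/kg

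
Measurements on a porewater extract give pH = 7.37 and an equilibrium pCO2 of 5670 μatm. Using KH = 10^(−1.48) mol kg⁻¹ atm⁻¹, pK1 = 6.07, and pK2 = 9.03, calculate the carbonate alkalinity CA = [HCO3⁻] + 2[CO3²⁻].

CA = 3.91 mmol/kg

[CO2*] = KH · pCO2 = 10^(−1.48) × 5670×10^-6 = 1.878×10^-4 mol/kg
α₀ = 1/(1 + K1/[H⁺] + K1K2/[H⁺]²) = 1/(1 + 10^+1.30 + 10^-0.36) = 0.04675
DIC = [CO2*]/α₀ = 1.878×10^-4 / 0.04675 = 4.016 mmol/kg
CA = (α₁ + 2α₂)·DIC = (0.9328 + 2×0.02041) × 4.016 = 3.91 mmol/kg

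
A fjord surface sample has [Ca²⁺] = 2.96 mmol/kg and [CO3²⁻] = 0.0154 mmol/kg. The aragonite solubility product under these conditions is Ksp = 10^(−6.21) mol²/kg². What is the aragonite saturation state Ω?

Ksp = 10^(−6.21) = 6.166×10^-7
Ω = [Ca²⁺][CO3²⁻]/Ksp = (2.96×10^-3)(0.0154×10^-3) / 6.166×10^-7 = 0.0739

Ω = 0.0739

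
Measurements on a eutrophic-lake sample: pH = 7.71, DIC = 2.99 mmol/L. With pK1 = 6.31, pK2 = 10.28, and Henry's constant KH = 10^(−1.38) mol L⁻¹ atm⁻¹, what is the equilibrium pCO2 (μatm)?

pCO2 = 2740 μatm

α₀ = 1 / (1 + K1/[H⁺] + K1K2/[H⁺]²) = 1 / (1 + 10^+1.40 + 10^-1.17)
   = 1 / (1 + 25.119 + 0.067608) = 1/26.186 = 0.03819
[CO2*] = α₀ × DIC = 0.03819 × 2.99 = 0.1142 mmol/L
pCO2 = [CO2*]/KH = 1.142×10^-4 / 4.169×10^-2 = 2740 μatm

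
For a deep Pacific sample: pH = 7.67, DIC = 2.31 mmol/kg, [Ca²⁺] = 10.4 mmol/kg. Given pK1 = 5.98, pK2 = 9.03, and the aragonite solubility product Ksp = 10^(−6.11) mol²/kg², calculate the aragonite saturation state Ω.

Ω = 1.27

α₂ = 1 / (1 + [H⁺]/K2 + [H⁺]²/(K1K2)) = 1 / (1 + 10^+1.36 + 10^-0.33)
   = 1 / (1 + 22.909 + 0.46774) = 1/24.376 = 0.04102
[CO3²⁻] = α₂ × DIC = 0.04102 × 2.31 = 0.09476 mmol/kg
Ksp = 10^(−6.11) = 7.762×10^-7
Ω = [Ca²⁺][CO3²⁻]/Ksp = (10.4×10^-3)(9.476×10^-5) / 7.762×10^-7 = 1.27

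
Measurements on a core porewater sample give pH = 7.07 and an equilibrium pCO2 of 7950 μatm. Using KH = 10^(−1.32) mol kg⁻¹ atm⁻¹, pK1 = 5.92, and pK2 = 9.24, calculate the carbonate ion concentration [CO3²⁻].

[CO2*] = KH · pCO2 = 10^(−1.32) × 7950×10^-6 = 3.805×10^-4 mol/kg
α₀ = 1/(1 + K1/[H⁺] + K1K2/[H⁺]²) = 1/(1 + 10^+1.15 + 10^-1.02) = 0.06570
DIC = [CO2*]/α₀ = 3.805×10^-4 / 0.06570 = 5.792 mmol/kg
[CO3²⁻] = α₂·DIC; α₂ = 0.006274, so [CO3²⁻] = 0.006274 × 5.792 = 0.0363 mmol/kg

[CO3²⁻] = 0.0363 mmol/kg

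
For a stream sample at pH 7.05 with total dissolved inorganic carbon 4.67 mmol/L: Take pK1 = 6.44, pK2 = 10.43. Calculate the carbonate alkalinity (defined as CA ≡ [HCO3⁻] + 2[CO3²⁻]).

CA = 3.75 mmol/L

CA = [HCO3⁻] + 2[CO3²⁻] = (α₁ + 2α₂)·DIC
At pH 7.05: [H⁺]/K1 = 10^-0.61 = 0.24547, K2/[H⁺] = 10^-3.38 = 0.00041687
α₁ = 1/(1 + 0.24547 + 0.00041687) = 1/1.2459 = 0.8026; α₂ = α₁·K2/[H⁺] = 0.0003346
α₁ + 2α₂ = 0.8033
CA = 0.8033 × 4.67 = 3.75 mmol/L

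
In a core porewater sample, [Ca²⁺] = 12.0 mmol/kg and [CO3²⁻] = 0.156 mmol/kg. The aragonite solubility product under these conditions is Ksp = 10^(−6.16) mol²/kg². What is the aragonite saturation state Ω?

Ksp = 10^(−6.16) = 6.918×10^-7
Ω = [Ca²⁺][CO3²⁻]/Ksp = (12.0×10^-3)(0.156×10^-3) / 6.918×10^-7 = 2.71

Ω = 2.71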